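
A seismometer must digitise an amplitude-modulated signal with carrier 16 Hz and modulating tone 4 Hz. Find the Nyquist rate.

AM sidebands sit at fc ± fm = 12 Hz and 20 Hz.
Highest-frequency component: 20 Hz.
Nyquist rate = 2 × 20 Hz = 40 Hz.

40 Hz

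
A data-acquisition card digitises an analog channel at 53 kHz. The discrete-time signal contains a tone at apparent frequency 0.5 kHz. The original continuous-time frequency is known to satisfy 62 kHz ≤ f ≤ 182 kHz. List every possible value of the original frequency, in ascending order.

105.5 kHz, 106.5 kHz, 158.5 kHz, 159.5 kHz

Frequencies that alias to 0.5 kHz are k·fs ± 0.5 kHz for integer k ≥ 0.
k=0: 0.5 kHz.
k=1: 52.5 kHz, 53.5 kHz.
k=2: 105.5 kHz, 106.5 kHz.
k=3: 158.5 kHz, 159.5 kHz.
k=4: 211.5 kHz, 212.5 kHz.
Within [62 kHz, 182 kHz]: 105.5 kHz, 106.5 kHz, 158.5 kHz, 159.5 kHz.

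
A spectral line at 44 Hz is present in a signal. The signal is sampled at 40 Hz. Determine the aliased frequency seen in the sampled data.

4 Hz

44 Hz mod fs = 4 Hz.
4 Hz ≤ fs/2 = 20 Hz, appears at 4 Hz.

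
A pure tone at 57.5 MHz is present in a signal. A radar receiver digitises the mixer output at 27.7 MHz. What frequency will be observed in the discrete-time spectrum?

2.1 MHz

57.5 MHz mod fs = 2.1 MHz.
2.1 MHz ≤ fs/2 = 13.85 MHz, appears at 2.1 MHz.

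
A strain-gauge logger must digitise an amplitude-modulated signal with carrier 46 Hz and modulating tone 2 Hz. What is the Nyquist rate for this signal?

96 Hz

AM sidebands sit at fc ± fm = 44 Hz and 48 Hz.
Highest-frequency component: 48 Hz.
Nyquist rate = 2 × 48 Hz = 96 Hz.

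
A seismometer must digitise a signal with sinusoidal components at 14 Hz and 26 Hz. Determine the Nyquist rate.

Highest-frequency component: 26 Hz.
Nyquist rate = 2 × 26 Hz = 52 Hz.

52 Hz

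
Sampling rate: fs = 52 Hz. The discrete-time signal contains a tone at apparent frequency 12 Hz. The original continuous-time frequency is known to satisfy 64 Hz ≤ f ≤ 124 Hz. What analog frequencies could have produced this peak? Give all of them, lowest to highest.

64 Hz, 92 Hz, 116 Hz

Frequencies that alias to 12 Hz are k·fs ± 12 Hz for integer k ≥ 0.
k=0: 12 Hz.
k=1: 40 Hz, 64 Hz.
k=2: 92 Hz, 116 Hz.
k=3: 144 Hz, 168 Hz.
Within [64 Hz, 124 Hz]: 64 Hz, 92 Hz, 116 Hz.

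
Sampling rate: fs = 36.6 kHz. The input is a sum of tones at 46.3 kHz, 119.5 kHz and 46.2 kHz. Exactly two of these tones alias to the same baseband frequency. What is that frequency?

fs/2 = 18.3 kHz.
46.3 kHz mod fs = 9.7 kHz.
9.7 kHz ≤ fs/2 = 18.3 kHz, appears at 9.7 kHz.
119.5 kHz mod fs = 9.7 kHz.
9.7 kHz ≤ fs/2 = 18.3 kHz, appears at 9.7 kHz.
46.2 kHz mod fs = 9.6 kHz.
9.6 kHz ≤ fs/2 = 18.3 kHz, appears at 9.6 kHz.
46.3 kHz and 119.5 kHz both map to 9.7 kHz.

9.7 kHz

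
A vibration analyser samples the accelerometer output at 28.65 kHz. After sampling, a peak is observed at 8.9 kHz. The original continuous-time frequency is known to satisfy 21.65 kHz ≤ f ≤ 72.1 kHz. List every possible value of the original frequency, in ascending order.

Frequencies that alias to 8.9 kHz are k·fs ± 8.9 kHz for integer k ≥ 0.
k=0: 8.9 kHz.
k=1: 19.75 kHz, 37.55 kHz.
k=2: 48.4 kHz, 66.2 kHz.
k=3: 77.05 kHz, 94.85 kHz.
Within [21.65 kHz, 72.1 kHz]: 37.55 kHz, 48.4 kHz, 66.2 kHz.

37.55 kHz, 48.4 kHz, 66.2 kHz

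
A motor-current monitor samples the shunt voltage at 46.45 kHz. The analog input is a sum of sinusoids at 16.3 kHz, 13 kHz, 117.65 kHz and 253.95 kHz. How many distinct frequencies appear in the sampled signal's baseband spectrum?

fs/2 = 23.225 kHz.
16.3 kHz ≤ fs/2 = 23.225 kHz, passes unchanged.
13 kHz ≤ fs/2 = 23.225 kHz, passes unchanged.
117.65 kHz mod fs = 24.75 kHz.
24.75 kHz > fs/2 = 23.225 kHz, folds to fs − 24.75 kHz = 21.7 kHz.
253.95 kHz mod fs = 21.7 kHz.
21.7 kHz ≤ fs/2 = 23.225 kHz, appears at 21.7 kHz.
Distinct values: {13 kHz, 16.3 kHz, 21.7 kHz} → 3.

3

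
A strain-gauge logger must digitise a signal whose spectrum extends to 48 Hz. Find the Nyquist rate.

96 Hz

Nyquist rate = 2 × 48 Hz = 96 Hz.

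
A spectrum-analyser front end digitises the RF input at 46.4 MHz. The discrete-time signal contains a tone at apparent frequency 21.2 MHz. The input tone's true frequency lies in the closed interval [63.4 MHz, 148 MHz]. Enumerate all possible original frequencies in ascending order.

67.6 MHz, 71.6 MHz, 114 MHz, 118 MHz

Frequencies that alias to 21.2 MHz are k·fs ± 21.2 MHz for integer k ≥ 0.
k=0: 21.2 MHz.
k=1: 25.2 MHz, 67.6 MHz.
k=2: 71.6 MHz, 114 MHz.
k=3: 118 MHz, 160.4 MHz.
k=4: 164.4 MHz, 206.8 MHz.
Within [63.4 MHz, 148 MHz]: 67.6 MHz, 71.6 MHz, 114 MHz, 118 MHz.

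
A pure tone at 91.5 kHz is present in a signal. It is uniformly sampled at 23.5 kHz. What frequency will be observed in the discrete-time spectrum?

2.5 kHz

91.5 kHz mod fs = 21 kHz.
21 kHz > fs/2 = 11.75 kHz, folds to fs − 21 kHz = 2.5 kHz.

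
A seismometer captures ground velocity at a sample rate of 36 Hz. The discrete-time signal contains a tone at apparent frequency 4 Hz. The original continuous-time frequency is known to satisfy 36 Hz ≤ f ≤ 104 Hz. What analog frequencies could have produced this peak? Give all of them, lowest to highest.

Frequencies that alias to 4 Hz are k·fs ± 4 Hz for integer k ≥ 0.
k=0: 4 Hz.
k=1: 32 Hz, 40 Hz.
k=2: 68 Hz, 76 Hz.
k=3: 104 Hz, 112 Hz.
k=4: 140 Hz, 148 Hz.
Within [36 Hz, 104 Hz]: 40 Hz, 68 Hz, 76 Hz, 104 Hz.

40 Hz, 68 Hz, 76 Hz, 104 Hz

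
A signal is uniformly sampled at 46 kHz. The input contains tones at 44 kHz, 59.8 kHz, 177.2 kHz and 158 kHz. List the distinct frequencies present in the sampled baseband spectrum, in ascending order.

fs/2 = 23 kHz.
44 kHz > fs/2 = 23 kHz, folds to fs − 44 kHz = 2 kHz.
59.8 kHz mod fs = 13.8 kHz.
13.8 kHz ≤ fs/2 = 23 kHz, appears at 13.8 kHz.
177.2 kHz mod fs = 39.2 kHz.
39.2 kHz > fs/2 = 23 kHz, folds to fs − 39.2 kHz = 6.8 kHz.
158 kHz mod fs = 20 kHz.
20 kHz ≤ fs/2 = 23 kHz, appears at 20 kHz.
Distinct values: {2 kHz, 6.8 kHz, 13.8 kHz, 20 kHz}.

2 kHz, 6.8 kHz, 13.8 kHz, 20 kHz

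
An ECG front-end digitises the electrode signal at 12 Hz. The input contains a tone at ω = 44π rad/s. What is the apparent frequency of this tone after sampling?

2 Hz

ω = 44π rad/s → f = ω/(2π) = 22 Hz.
22 Hz mod fs = 10 Hz.
10 Hz > fs/2 = 6 Hz, folds to fs − 10 Hz = 2 Hz.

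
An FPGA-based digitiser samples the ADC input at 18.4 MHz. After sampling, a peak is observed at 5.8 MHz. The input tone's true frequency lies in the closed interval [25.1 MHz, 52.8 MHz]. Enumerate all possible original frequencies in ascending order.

Frequencies that alias to 5.8 MHz are k·fs ± 5.8 MHz for integer k ≥ 0.
k=0: 5.8 MHz.
k=1: 12.6 MHz, 24.2 MHz.
k=2: 31 MHz, 42.6 MHz.
k=3: 49.4 MHz, 61 MHz.
k=4: 67.8 MHz, 79.4 MHz.
Within [25.1 MHz, 52.8 MHz]: 31 MHz, 42.6 MHz, 49.4 MHz.

31 MHz, 42.6 MHz, 49.4 MHz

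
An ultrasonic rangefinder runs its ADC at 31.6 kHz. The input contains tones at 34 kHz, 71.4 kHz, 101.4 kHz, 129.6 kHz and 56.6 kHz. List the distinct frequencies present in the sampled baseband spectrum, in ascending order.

2.4 kHz, 3.2 kHz, 6.6 kHz, 8.2 kHz

fs/2 = 15.8 kHz.
34 kHz mod fs = 2.4 kHz.
2.4 kHz ≤ fs/2 = 15.8 kHz, appears at 2.4 kHz.
71.4 kHz mod fs = 8.2 kHz.
8.2 kHz ≤ fs/2 = 15.8 kHz, appears at 8.2 kHz.
101.4 kHz mod fs = 6.6 kHz.
6.6 kHz ≤ fs/2 = 15.8 kHz, appears at 6.6 kHz.
129.6 kHz mod fs = 3.2 kHz.
3.2 kHz ≤ fs/2 = 15.8 kHz, appears at 3.2 kHz.
56.6 kHz mod fs = 25 kHz.
25 kHz > fs/2 = 15.8 kHz, folds to fs − 25 kHz = 6.6 kHz.
Distinct values: {2.4 kHz, 3.2 kHz, 6.6 kHz, 8.2 kHz}.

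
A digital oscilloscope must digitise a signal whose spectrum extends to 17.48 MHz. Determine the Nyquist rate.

Nyquist rate = 2 × 17.48 MHz = 34.96 MHz.

34.96 MHz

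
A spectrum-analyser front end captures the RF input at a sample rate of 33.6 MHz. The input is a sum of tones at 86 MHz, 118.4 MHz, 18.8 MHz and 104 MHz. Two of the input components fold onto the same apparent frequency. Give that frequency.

fs/2 = 16.8 MHz.
86 MHz mod fs = 18.8 MHz.
18.8 MHz > fs/2 = 16.8 MHz, folds to fs − 18.8 MHz = 14.8 MHz.
118.4 MHz mod fs = 17.6 MHz.
17.6 MHz > fs/2 = 16.8 MHz, folds to fs − 17.6 MHz = 16 MHz.
18.8 MHz > fs/2 = 16.8 MHz, folds to fs − 18.8 MHz = 14.8 MHz.
104 MHz mod fs = 3.2 MHz.
3.2 MHz ≤ fs/2 = 16.8 MHz, appears at 3.2 MHz.
18.8 MHz and 86 MHz both map to 14.8 MHz.

14.8 MHz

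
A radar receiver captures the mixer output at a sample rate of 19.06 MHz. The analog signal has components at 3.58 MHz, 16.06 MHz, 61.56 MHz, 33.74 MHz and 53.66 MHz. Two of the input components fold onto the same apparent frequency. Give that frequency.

4.38 MHz

fs/2 = 9.53 MHz.
3.58 MHz ≤ fs/2 = 9.53 MHz, passes unchanged.
16.06 MHz > fs/2 = 9.53 MHz, folds to fs − 16.06 MHz = 3 MHz.
61.56 MHz mod fs = 4.38 MHz.
4.38 MHz ≤ fs/2 = 9.53 MHz, appears at 4.38 MHz.
33.74 MHz mod fs = 14.68 MHz.
14.68 MHz > fs/2 = 9.53 MHz, folds to fs − 14.68 MHz = 4.38 MHz.
53.66 MHz mod fs = 15.54 MHz.
15.54 MHz > fs/2 = 9.53 MHz, folds to fs − 15.54 MHz = 3.52 MHz.
33.74 MHz and 61.56 MHz both map to 4.38 MHz.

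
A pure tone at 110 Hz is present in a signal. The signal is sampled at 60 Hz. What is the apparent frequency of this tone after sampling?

110 Hz mod fs = 50 Hz.
50 Hz > fs/2 = 30 Hz, folds to fs − 50 Hz = 10 Hz.

10 Hz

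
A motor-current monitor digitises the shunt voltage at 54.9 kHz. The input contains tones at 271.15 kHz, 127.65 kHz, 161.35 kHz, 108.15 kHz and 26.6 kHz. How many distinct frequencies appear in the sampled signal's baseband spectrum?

4

fs/2 = 27.45 kHz.
271.15 kHz mod fs = 51.55 kHz.
51.55 kHz > fs/2 = 27.45 kHz, folds to fs − 51.55 kHz = 3.35 kHz.
127.65 kHz mod fs = 17.85 kHz.
17.85 kHz ≤ fs/2 = 27.45 kHz, appears at 17.85 kHz.
161.35 kHz mod fs = 51.55 kHz.
51.55 kHz > fs/2 = 27.45 kHz, folds to fs − 51.55 kHz = 3.35 kHz.
108.15 kHz mod fs = 53.25 kHz.
53.25 kHz > fs/2 = 27.45 kHz, folds to fs − 53.25 kHz = 1.65 kHz.
26.6 kHz ≤ fs/2 = 27.45 kHz, passes unchanged.
Distinct values: {1.65 kHz, 3.35 kHz, 17.85 kHz, 26.6 kHz} → 4.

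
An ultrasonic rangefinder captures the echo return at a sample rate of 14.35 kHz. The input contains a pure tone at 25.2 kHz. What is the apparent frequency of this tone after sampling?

25.2 kHz mod fs = 10.85 kHz.
10.85 kHz > fs/2 = 7.175 kHz, folds to fs − 10.85 kHz = 3.5 kHz.

3.5 kHz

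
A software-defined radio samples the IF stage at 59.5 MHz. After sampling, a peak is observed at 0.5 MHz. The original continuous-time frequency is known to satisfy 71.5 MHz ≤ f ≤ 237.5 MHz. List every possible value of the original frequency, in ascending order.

Frequencies that alias to 0.5 MHz are k·fs ± 0.5 MHz for integer k ≥ 0.
k=0: 0.5 MHz.
k=1: 59 MHz, 60 MHz.
k=2: 118.5 MHz, 119.5 MHz.
k=3: 178 MHz, 179 MHz.
k=4: 237.5 MHz, 238.5 MHz.
k=5: 297 MHz, 298 MHz.
Within [71.5 MHz, 237.5 MHz]: 118.5 MHz, 119.5 MHz, 178 MHz, 179 MHz, 237.5 MHz.

118.5 MHz, 119.5 MHz, 178 MHz, 179 MHz, 237.5 MHz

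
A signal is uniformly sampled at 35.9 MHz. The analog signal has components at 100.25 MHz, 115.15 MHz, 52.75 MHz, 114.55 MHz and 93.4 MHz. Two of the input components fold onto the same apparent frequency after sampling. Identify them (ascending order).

fs/2 = 17.95 MHz.
100.25 MHz mod fs = 28.45 MHz.
28.45 MHz > fs/2 = 17.95 MHz, folds to fs − 28.45 MHz = 7.45 MHz.
115.15 MHz mod fs = 7.45 MHz.
7.45 MHz ≤ fs/2 = 17.95 MHz, appears at 7.45 MHz.
52.75 MHz mod fs = 16.85 MHz.
16.85 MHz ≤ fs/2 = 17.95 MHz, appears at 16.85 MHz.
114.55 MHz mod fs = 6.85 MHz.
6.85 MHz ≤ fs/2 = 17.95 MHz, appears at 6.85 MHz.
93.4 MHz mod fs = 21.6 MHz.
21.6 MHz > fs/2 = 17.95 MHz, folds to fs − 21.6 MHz = 14.3 MHz.
100.25 MHz and 115.15 MHz both map to 7.45 MHz.

100.25 MHz, 115.15 MHz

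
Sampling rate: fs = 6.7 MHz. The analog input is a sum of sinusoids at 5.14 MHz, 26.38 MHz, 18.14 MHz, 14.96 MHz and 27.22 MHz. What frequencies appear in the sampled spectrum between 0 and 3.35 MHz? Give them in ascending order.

fs/2 = 3.35 MHz.
5.14 MHz > fs/2 = 3.35 MHz, folds to fs − 5.14 MHz = 1.56 MHz.
26.38 MHz mod fs = 6.28 MHz.
6.28 MHz > fs/2 = 3.35 MHz, folds to fs − 6.28 MHz = 0.42 MHz.
18.14 MHz mod fs = 4.74 MHz.
4.74 MHz > fs/2 = 3.35 MHz, folds to fs − 4.74 MHz = 1.96 MHz.
14.96 MHz mod fs = 1.56 MHz.
1.56 MHz ≤ fs/2 = 3.35 MHz, appears at 1.56 MHz.
27.22 MHz mod fs = 0.42 MHz.
0.42 MHz ≤ fs/2 = 3.35 MHz, appears at 0.42 MHz.
Distinct values: {0.42 MHz, 1.56 MHz, 1.96 MHz}.

0.42 MHz, 1.56 MHz, 1.96 MHz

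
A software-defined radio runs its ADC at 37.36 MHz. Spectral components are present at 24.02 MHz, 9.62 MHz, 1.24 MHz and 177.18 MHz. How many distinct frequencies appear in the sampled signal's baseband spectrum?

fs/2 = 18.68 MHz.
24.02 MHz > fs/2 = 18.68 MHz, folds to fs − 24.02 MHz = 13.34 MHz.
9.62 MHz ≤ fs/2 = 18.68 MHz, passes unchanged.
1.24 MHz ≤ fs/2 = 18.68 MHz, passes unchanged.
177.18 MHz mod fs = 27.74 MHz.
27.74 MHz > fs/2 = 18.68 MHz, folds to fs − 27.74 MHz = 9.62 MHz.
Distinct values: {1.24 MHz, 9.62 MHz, 13.34 MHz} → 3.

3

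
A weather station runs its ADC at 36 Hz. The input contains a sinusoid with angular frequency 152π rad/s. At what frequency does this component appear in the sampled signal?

4 Hz

ω = 152π rad/s → f = ω/(2π) = 76 Hz.
76 Hz mod fs = 4 Hz.
4 Hz ≤ fs/2 = 18 Hz, appears at 4 Hz.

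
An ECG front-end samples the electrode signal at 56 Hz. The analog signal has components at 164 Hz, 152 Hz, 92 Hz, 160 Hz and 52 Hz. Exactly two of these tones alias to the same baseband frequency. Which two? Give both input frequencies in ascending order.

fs/2 = 28 Hz.
164 Hz mod fs = 52 Hz.
52 Hz > fs/2 = 28 Hz, folds to fs − 52 Hz = 4 Hz.
152 Hz mod fs = 40 Hz.
40 Hz > fs/2 = 28 Hz, folds to fs − 40 Hz = 16 Hz.
92 Hz mod fs = 36 Hz.
36 Hz > fs/2 = 28 Hz, folds to fs − 36 Hz = 20 Hz.
160 Hz mod fs = 48 Hz.
48 Hz > fs/2 = 28 Hz, folds to fs − 48 Hz = 8 Hz.
52 Hz > fs/2 = 28 Hz, folds to fs − 52 Hz = 4 Hz.
52 Hz and 164 Hz both map to 4 Hz.

52 Hz, 164 Hz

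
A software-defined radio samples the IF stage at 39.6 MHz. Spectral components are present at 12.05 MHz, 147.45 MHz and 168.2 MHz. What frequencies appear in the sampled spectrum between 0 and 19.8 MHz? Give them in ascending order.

9.8 MHz, 10.95 MHz, 12.05 MHz

fs/2 = 19.8 MHz.
12.05 MHz ≤ fs/2 = 19.8 MHz, passes unchanged.
147.45 MHz mod fs = 28.65 MHz.
28.65 MHz > fs/2 = 19.8 MHz, folds to fs − 28.65 MHz = 10.95 MHz.
168.2 MHz mod fs = 9.8 MHz.
9.8 MHz ≤ fs/2 = 19.8 MHz, appears at 9.8 MHz.
Distinct values: {9.8 MHz, 10.95 MHz, 12.05 MHz}.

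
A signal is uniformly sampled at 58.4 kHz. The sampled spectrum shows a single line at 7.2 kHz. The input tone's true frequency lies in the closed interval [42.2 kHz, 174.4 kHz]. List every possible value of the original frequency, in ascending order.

Frequencies that alias to 7.2 kHz are k·fs ± 7.2 kHz for integer k ≥ 0.
k=0: 7.2 kHz.
k=1: 51.2 kHz, 65.6 kHz.
k=2: 109.6 kHz, 124 kHz.
k=3: 168 kHz, 182.4 kHz.
k=4: 226.4 kHz, 240.8 kHz.
Within [42.2 kHz, 174.4 kHz]: 51.2 kHz, 65.6 kHz, 109.6 kHz, 124 kHz, 168 kHz.

51.2 kHz, 65.6 kHz, 109.6 kHz, 124 kHz, 168 kHz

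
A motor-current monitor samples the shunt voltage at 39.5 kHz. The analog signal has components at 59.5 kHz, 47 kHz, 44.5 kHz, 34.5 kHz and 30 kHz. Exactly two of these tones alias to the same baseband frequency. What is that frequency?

fs/2 = 19.75 kHz.
59.5 kHz mod fs = 20 kHz.
20 kHz > fs/2 = 19.75 kHz, folds to fs − 20 kHz = 19.5 kHz.
47 kHz mod fs = 7.5 kHz.
7.5 kHz ≤ fs/2 = 19.75 kHz, appears at 7.5 kHz.
44.5 kHz mod fs = 5 kHz.
5 kHz ≤ fs/2 = 19.75 kHz, appears at 5 kHz.
34.5 kHz > fs/2 = 19.75 kHz, folds to fs − 34.5 kHz = 5 kHz.
30 kHz > fs/2 = 19.75 kHz, folds to fs − 30 kHz = 9.5 kHz.
34.5 kHz and 44.5 kHz both map to 5 kHz.

5 kHz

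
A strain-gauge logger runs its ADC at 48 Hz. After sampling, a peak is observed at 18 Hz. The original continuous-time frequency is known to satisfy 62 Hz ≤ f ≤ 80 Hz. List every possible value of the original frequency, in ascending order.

66 Hz, 78 Hz

Frequencies that alias to 18 Hz are k·fs ± 18 Hz for integer k ≥ 0.
k=0: 18 Hz.
k=1: 30 Hz, 66 Hz.
k=2: 78 Hz, 114 Hz.
k=3: 126 Hz, 162 Hz.
Within [62 Hz, 80 Hz]: 66 Hz, 78 Hz.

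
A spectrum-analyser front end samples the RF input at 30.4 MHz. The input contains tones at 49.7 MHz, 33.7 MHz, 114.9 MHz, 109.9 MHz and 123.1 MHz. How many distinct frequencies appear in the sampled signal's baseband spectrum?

fs/2 = 15.2 MHz.
49.7 MHz mod fs = 19.3 MHz.
19.3 MHz > fs/2 = 15.2 MHz, folds to fs − 19.3 MHz = 11.1 MHz.
33.7 MHz mod fs = 3.3 MHz.
3.3 MHz ≤ fs/2 = 15.2 MHz, appears at 3.3 MHz.
114.9 MHz mod fs = 23.7 MHz.
23.7 MHz > fs/2 = 15.2 MHz, folds to fs − 23.7 MHz = 6.7 MHz.
109.9 MHz mod fs = 18.7 MHz.
18.7 MHz > fs/2 = 15.2 MHz, folds to fs − 18.7 MHz = 11.7 MHz.
123.1 MHz mod fs = 1.5 MHz.
1.5 MHz ≤ fs/2 = 15.2 MHz, appears at 1.5 MHz.
Distinct values: {1.5 MHz, 3.3 MHz, 6.7 MHz, 11.1 MHz, 11.7 MHz} → 5.

5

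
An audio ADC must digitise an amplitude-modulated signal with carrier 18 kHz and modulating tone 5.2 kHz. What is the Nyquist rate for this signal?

46.4 kHz

AM sidebands sit at fc ± fm = 12.8 kHz and 23.2 kHz.
Highest-frequency component: 23.2 kHz.
Nyquist rate = 2 × 23.2 kHz = 46.4 kHz.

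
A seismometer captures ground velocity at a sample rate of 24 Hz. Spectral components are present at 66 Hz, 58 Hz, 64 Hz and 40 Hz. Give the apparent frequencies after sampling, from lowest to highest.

fs/2 = 12 Hz.
66 Hz mod fs = 18 Hz.
18 Hz > fs/2 = 12 Hz, folds to fs − 18 Hz = 6 Hz.
58 Hz mod fs = 10 Hz.
10 Hz ≤ fs/2 = 12 Hz, appears at 10 Hz.
64 Hz mod fs = 16 Hz.
16 Hz > fs/2 = 12 Hz, folds to fs − 16 Hz = 8 Hz.
40 Hz mod fs = 16 Hz.
16 Hz > fs/2 = 12 Hz, folds to fs − 16 Hz = 8 Hz.
Distinct values: {6 Hz, 8 Hz, 10 Hz}.

6 Hz, 8 Hz, 10 Hz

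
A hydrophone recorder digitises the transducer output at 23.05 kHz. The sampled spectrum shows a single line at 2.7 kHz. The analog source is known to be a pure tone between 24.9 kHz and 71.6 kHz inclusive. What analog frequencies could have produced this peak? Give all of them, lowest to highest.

Frequencies that alias to 2.7 kHz are k·fs ± 2.7 kHz for integer k ≥ 0.
k=0: 2.7 kHz.
k=1: 20.35 kHz, 25.75 kHz.
k=2: 43.4 kHz, 48.8 kHz.
k=3: 66.45 kHz, 71.85 kHz.
k=4: 89.5 kHz, 94.9 kHz.
Within [24.9 kHz, 71.6 kHz]: 25.75 kHz, 43.4 kHz, 48.8 kHz, 66.45 kHz.

25.75 kHz, 43.4 kHz, 48.8 kHz, 66.45 kHz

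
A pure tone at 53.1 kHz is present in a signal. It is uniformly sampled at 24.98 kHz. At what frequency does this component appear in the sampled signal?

53.1 kHz mod fs = 3.14 kHz.
3.14 kHz ≤ fs/2 = 12.49 kHz, appears at 3.14 kHz.

3.14 kHz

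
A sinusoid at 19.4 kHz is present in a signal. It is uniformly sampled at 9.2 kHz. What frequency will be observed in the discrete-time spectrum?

1 kHz

19.4 kHz mod fs = 1 kHz.
1 kHz ≤ fs/2 = 4.6 kHz, appears at 1 kHz.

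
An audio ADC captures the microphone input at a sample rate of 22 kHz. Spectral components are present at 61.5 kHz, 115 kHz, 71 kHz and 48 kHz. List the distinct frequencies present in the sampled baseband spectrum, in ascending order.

4 kHz, 4.5 kHz, 5 kHz

fs/2 = 11 kHz.
61.5 kHz mod fs = 17.5 kHz.
17.5 kHz > fs/2 = 11 kHz, folds to fs − 17.5 kHz = 4.5 kHz.
115 kHz mod fs = 5 kHz.
5 kHz ≤ fs/2 = 11 kHz, appears at 5 kHz.
71 kHz mod fs = 5 kHz.
5 kHz ≤ fs/2 = 11 kHz, appears at 5 kHz.
48 kHz mod fs = 4 kHz.
4 kHz ≤ fs/2 = 11 kHz, appears at 4 kHz.
Distinct values: {4 kHz, 4.5 kHz, 5 kHz}.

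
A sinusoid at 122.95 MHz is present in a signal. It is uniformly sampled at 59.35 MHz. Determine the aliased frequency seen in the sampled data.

122.95 MHz mod fs = 4.25 MHz.
4.25 MHz ≤ fs/2 = 29.675 MHz, appears at 4.25 MHz.

4.25 MHz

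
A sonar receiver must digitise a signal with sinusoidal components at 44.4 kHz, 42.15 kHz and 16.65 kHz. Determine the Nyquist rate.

88.8 kHz

Highest-frequency component: 44.4 kHz.
Nyquist rate = 2 × 44.4 kHz = 88.8 kHz.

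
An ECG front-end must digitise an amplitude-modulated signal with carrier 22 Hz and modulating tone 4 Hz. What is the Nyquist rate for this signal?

52 Hz

AM sidebands sit at fc ± fm = 18 Hz and 26 Hz.
Highest-frequency component: 26 Hz.
Nyquist rate = 2 × 26 Hz = 52 Hz.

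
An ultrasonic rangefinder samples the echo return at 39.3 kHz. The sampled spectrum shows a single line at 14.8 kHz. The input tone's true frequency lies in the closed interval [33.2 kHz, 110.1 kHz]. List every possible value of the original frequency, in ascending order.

Frequencies that alias to 14.8 kHz are k·fs ± 14.8 kHz for integer k ≥ 0.
k=0: 14.8 kHz.
k=1: 24.5 kHz, 54.1 kHz.
k=2: 63.8 kHz, 93.4 kHz.
k=3: 103.1 kHz, 132.7 kHz.
k=4: 142.4 kHz, 172 kHz.
Within [33.2 kHz, 110.1 kHz]: 54.1 kHz, 63.8 kHz, 93.4 kHz, 103.1 kHz.

54.1 kHz, 63.8 kHz, 93.4 kHz, 103.1 kHz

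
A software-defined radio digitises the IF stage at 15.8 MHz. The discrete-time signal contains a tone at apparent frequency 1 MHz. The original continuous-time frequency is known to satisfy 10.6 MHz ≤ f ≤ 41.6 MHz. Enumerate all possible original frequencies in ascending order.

Frequencies that alias to 1 MHz are k·fs ± 1 MHz for integer k ≥ 0.
k=0: 1 MHz.
k=1: 14.8 MHz, 16.8 MHz.
k=2: 30.6 MHz, 32.6 MHz.
k=3: 46.4 MHz, 48.4 MHz.
Within [10.6 MHz, 41.6 MHz]: 14.8 MHz, 16.8 MHz, 30.6 MHz, 32.6 MHz.

14.8 MHz, 16.8 MHz, 30.6 MHz, 32.6 MHz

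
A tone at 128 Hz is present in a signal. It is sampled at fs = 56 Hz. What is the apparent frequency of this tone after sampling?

16 Hz

128 Hz mod fs = 16 Hz.
16 Hz ≤ fs/2 = 28 Hz, appears at 16 Hz.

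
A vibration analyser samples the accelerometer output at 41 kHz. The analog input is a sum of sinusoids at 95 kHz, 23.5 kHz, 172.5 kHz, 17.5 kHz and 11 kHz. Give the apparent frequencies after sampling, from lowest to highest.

fs/2 = 20.5 kHz.
95 kHz mod fs = 13 kHz.
13 kHz ≤ fs/2 = 20.5 kHz, appears at 13 kHz.
23.5 kHz > fs/2 = 20.5 kHz, folds to fs − 23.5 kHz = 17.5 kHz.
172.5 kHz mod fs = 8.5 kHz.
8.5 kHz ≤ fs/2 = 20.5 kHz, appears at 8.5 kHz.
17.5 kHz ≤ fs/2 = 20.5 kHz, passes unchanged.
11 kHz ≤ fs/2 = 20.5 kHz, passes unchanged.
Distinct values: {8.5 kHz, 11 kHz, 13 kHz, 17.5 kHz}.

8.5 kHz, 11 kHz, 13 kHz, 17.5 kHz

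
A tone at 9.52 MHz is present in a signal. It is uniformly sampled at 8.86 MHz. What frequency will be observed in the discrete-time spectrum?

9.52 MHz mod fs = 0.66 MHz.
0.66 MHz ≤ fs/2 = 4.43 MHz, appears at 0.66 MHz.

0.66 MHz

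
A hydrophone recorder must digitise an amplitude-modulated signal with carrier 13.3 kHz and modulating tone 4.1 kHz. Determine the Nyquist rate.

34.8 kHz

AM sidebands sit at fc ± fm = 9.2 kHz and 17.4 kHz.
Highest-frequency component: 17.4 kHz.
Nyquist rate = 2 × 17.4 kHz = 34.8 kHz.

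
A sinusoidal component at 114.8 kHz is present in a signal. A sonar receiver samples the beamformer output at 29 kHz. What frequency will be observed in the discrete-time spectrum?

114.8 kHz mod fs = 27.8 kHz.
27.8 kHz > fs/2 = 14.5 kHz, folds to fs − 27.8 kHz = 1.2 kHz.

1.2 kHz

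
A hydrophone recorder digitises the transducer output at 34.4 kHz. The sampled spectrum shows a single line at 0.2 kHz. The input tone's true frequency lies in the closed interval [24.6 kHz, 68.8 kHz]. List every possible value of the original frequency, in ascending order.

Frequencies that alias to 0.2 kHz are k·fs ± 0.2 kHz for integer k ≥ 0.
k=0: 0.2 kHz.
k=1: 34.2 kHz, 34.6 kHz.
k=2: 68.6 kHz, 69 kHz.
k=3: 103 kHz, 103.4 kHz.
Within [24.6 kHz, 68.8 kHz]: 34.2 kHz, 34.6 kHz, 68.6 kHz.

34.2 kHz, 34.6 kHz, 68.6 kHz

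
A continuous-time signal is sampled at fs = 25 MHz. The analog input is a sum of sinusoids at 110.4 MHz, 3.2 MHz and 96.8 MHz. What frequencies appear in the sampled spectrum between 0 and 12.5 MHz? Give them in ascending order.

fs/2 = 12.5 MHz.
110.4 MHz mod fs = 10.4 MHz.
10.4 MHz ≤ fs/2 = 12.5 MHz, appears at 10.4 MHz.
3.2 MHz ≤ fs/2 = 12.5 MHz, passes unchanged.
96.8 MHz mod fs = 21.8 MHz.
21.8 MHz > fs/2 = 12.5 MHz, folds to fs − 21.8 MHz = 3.2 MHz.
Distinct values: {3.2 MHz, 10.4 MHz}.

3.2 MHz, 10.4 MHz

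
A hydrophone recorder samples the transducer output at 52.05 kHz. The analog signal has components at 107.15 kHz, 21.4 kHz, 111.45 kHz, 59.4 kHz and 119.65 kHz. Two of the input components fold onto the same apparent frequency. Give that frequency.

7.35 kHz

fs/2 = 26.025 kHz.
107.15 kHz mod fs = 3.05 kHz.
3.05 kHz ≤ fs/2 = 26.025 kHz, appears at 3.05 kHz.
21.4 kHz ≤ fs/2 = 26.025 kHz, passes unchanged.
111.45 kHz mod fs = 7.35 kHz.
7.35 kHz ≤ fs/2 = 26.025 kHz, appears at 7.35 kHz.
59.4 kHz mod fs = 7.35 kHz.
7.35 kHz ≤ fs/2 = 26.025 kHz, appears at 7.35 kHz.
119.65 kHz mod fs = 15.55 kHz.
15.55 kHz ≤ fs/2 = 26.025 kHz, appears at 15.55 kHz.
59.4 kHz and 111.45 kHz both map to 7.35 kHz.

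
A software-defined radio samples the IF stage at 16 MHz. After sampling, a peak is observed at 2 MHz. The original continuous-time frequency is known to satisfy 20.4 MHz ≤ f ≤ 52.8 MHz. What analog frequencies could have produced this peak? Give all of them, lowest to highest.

30 MHz, 34 MHz, 46 MHz, 50 MHz

Frequencies that alias to 2 MHz are k·fs ± 2 MHz for integer k ≥ 0.
k=0: 2 MHz.
k=1: 14 MHz, 18 MHz.
k=2: 30 MHz, 34 MHz.
k=3: 46 MHz, 50 MHz.
k=4: 62 MHz, 66 MHz.
Within [20.4 MHz, 52.8 MHz]: 30 MHz, 34 MHz, 46 MHz, 50 MHz.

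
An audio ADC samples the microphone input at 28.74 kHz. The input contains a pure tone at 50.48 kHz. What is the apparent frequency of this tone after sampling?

7 kHz

50.48 kHz mod fs = 21.74 kHz.
21.74 kHz > fs/2 = 14.37 kHz, folds to fs − 21.74 kHz = 7 kHz.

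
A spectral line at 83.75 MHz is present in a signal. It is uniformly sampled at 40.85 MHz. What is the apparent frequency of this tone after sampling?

2.05 MHz

83.75 MHz mod fs = 2.05 MHz.
2.05 MHz ≤ fs/2 = 20.425 MHz, appears at 2.05 MHz.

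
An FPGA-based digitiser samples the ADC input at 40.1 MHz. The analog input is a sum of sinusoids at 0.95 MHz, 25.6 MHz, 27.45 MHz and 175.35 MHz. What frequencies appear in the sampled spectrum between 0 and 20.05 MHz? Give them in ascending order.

fs/2 = 20.05 MHz.
0.95 MHz ≤ fs/2 = 20.05 MHz, passes unchanged.
25.6 MHz > fs/2 = 20.05 MHz, folds to fs − 25.6 MHz = 14.5 MHz.
27.45 MHz > fs/2 = 20.05 MHz, folds to fs − 27.45 MHz = 12.65 MHz.
175.35 MHz mod fs = 14.95 MHz.
14.95 MHz ≤ fs/2 = 20.05 MHz, appears at 14.95 MHz.
Distinct values: {0.95 MHz, 12.65 MHz, 14.5 MHz, 14.95 MHz}.

0.95 MHz, 12.65 MHz, 14.5 MHz, 14.95 MHz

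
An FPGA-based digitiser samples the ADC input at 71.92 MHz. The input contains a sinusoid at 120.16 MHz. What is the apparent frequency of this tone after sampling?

120.16 MHz mod fs = 48.24 MHz.
48.24 MHz > fs/2 = 35.96 MHz, folds to fs − 48.24 MHz = 23.68 MHz.

23.68 MHz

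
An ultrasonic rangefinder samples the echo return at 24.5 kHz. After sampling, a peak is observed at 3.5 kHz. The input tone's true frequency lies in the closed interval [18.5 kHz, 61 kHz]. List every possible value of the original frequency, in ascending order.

21 kHz, 28 kHz, 45.5 kHz, 52.5 kHz

Frequencies that alias to 3.5 kHz are k·fs ± 3.5 kHz for integer k ≥ 0.
k=0: 3.5 kHz.
k=1: 21 kHz, 28 kHz.
k=2: 45.5 kHz, 52.5 kHz.
k=3: 70 kHz, 77 kHz.
Within [18.5 kHz, 61 kHz]: 21 kHz, 28 kHz, 45.5 kHz, 52.5 kHz.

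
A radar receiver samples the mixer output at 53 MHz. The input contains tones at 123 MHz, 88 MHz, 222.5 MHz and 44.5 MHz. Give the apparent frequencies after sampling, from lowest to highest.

8.5 MHz, 10.5 MHz, 17 MHz, 18 MHz

fs/2 = 26.5 MHz.
123 MHz mod fs = 17 MHz.
17 MHz ≤ fs/2 = 26.5 MHz, appears at 17 MHz.
88 MHz mod fs = 35 MHz.
35 MHz > fs/2 = 26.5 MHz, folds to fs − 35 MHz = 18 MHz.
222.5 MHz mod fs = 10.5 MHz.
10.5 MHz ≤ fs/2 = 26.5 MHz, appears at 10.5 MHz.
44.5 MHz > fs/2 = 26.5 MHz, folds to fs − 44.5 MHz = 8.5 MHz.
Distinct values: {8.5 MHz, 10.5 MHz, 17 MHz, 18 MHz}.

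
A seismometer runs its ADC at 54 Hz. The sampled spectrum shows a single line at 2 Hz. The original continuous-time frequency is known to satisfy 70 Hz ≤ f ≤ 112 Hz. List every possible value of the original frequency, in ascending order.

Frequencies that alias to 2 Hz are k·fs ± 2 Hz for integer k ≥ 0.
k=0: 2 Hz.
k=1: 52 Hz, 56 Hz.
k=2: 106 Hz, 110 Hz.
k=3: 160 Hz, 164 Hz.
Within [70 Hz, 112 Hz]: 106 Hz, 110 Hz.

106 Hz, 110 Hz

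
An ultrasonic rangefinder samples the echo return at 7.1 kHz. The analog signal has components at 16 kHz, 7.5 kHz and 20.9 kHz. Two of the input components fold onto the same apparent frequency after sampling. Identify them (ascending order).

7.5 kHz, 20.9 kHz

fs/2 = 3.55 kHz.
16 kHz mod fs = 1.8 kHz.
1.8 kHz ≤ fs/2 = 3.55 kHz, appears at 1.8 kHz.
7.5 kHz mod fs = 0.4 kHz.
0.4 kHz ≤ fs/2 = 3.55 kHz, appears at 0.4 kHz.
20.9 kHz mod fs = 6.7 kHz.
6.7 kHz > fs/2 = 3.55 kHz, folds to fs − 6.7 kHz = 0.4 kHz.
7.5 kHz and 20.9 kHz both map to 0.4 kHz.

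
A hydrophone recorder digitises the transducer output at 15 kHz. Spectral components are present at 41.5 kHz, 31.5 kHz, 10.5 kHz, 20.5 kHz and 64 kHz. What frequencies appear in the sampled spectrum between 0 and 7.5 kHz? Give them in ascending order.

fs/2 = 7.5 kHz.
41.5 kHz mod fs = 11.5 kHz.
11.5 kHz > fs/2 = 7.5 kHz, folds to fs − 11.5 kHz = 3.5 kHz.
31.5 kHz mod fs = 1.5 kHz.
1.5 kHz ≤ fs/2 = 7.5 kHz, appears at 1.5 kHz.
10.5 kHz > fs/2 = 7.5 kHz, folds to fs − 10.5 kHz = 4.5 kHz.
20.5 kHz mod fs = 5.5 kHz.
5.5 kHz ≤ fs/2 = 7.5 kHz, appears at 5.5 kHz.
64 kHz mod fs = 4 kHz.
4 kHz ≤ fs/2 = 7.5 kHz, appears at 4 kHz.
Distinct values: {1.5 kHz, 3.5 kHz, 4 kHz, 4.5 kHz, 5.5 kHz}.

1.5 kHz, 3.5 kHz, 4 kHz, 4.5 kHz, 5.5 kHz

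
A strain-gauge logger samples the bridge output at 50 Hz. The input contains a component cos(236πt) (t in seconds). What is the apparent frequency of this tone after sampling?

18 Hz

ω = 236π rad/s → f = ω/(2π) = 118 Hz.
118 Hz mod fs = 18 Hz.
18 Hz ≤ fs/2 = 25 Hz, appears at 18 Hz.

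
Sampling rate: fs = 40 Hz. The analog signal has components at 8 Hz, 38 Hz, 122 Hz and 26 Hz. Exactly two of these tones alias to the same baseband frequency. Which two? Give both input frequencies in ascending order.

fs/2 = 20 Hz.
8 Hz ≤ fs/2 = 20 Hz, passes unchanged.
38 Hz > fs/2 = 20 Hz, folds to fs − 38 Hz = 2 Hz.
122 Hz mod fs = 2 Hz.
2 Hz ≤ fs/2 = 20 Hz, appears at 2 Hz.
26 Hz > fs/2 = 20 Hz, folds to fs − 26 Hz = 14 Hz.
38 Hz and 122 Hz both map to 2 Hz.

38 Hz, 122 Hz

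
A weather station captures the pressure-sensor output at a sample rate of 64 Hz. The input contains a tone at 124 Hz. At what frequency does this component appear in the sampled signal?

124 Hz mod fs = 60 Hz.
60 Hz > fs/2 = 32 Hz, folds to fs − 60 Hz = 4 Hz.

4 Hz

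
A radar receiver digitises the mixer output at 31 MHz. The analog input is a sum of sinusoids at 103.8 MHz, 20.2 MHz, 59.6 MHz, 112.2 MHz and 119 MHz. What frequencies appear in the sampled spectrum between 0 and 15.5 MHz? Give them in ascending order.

fs/2 = 15.5 MHz.
103.8 MHz mod fs = 10.8 MHz.
10.8 MHz ≤ fs/2 = 15.5 MHz, appears at 10.8 MHz.
20.2 MHz > fs/2 = 15.5 MHz, folds to fs − 20.2 MHz = 10.8 MHz.
59.6 MHz mod fs = 28.6 MHz.
28.6 MHz > fs/2 = 15.5 MHz, folds to fs − 28.6 MHz = 2.4 MHz.
112.2 MHz mod fs = 19.2 MHz.
19.2 MHz > fs/2 = 15.5 MHz, folds to fs − 19.2 MHz = 11.8 MHz.
119 MHz mod fs = 26 MHz.
26 MHz > fs/2 = 15.5 MHz, folds to fs − 26 MHz = 5 MHz.
Distinct values: {2.4 MHz, 5 MHz, 10.8 MHz, 11.8 MHz}.

2.4 MHz, 5 MHz, 10.8 MHz, 11.8 MHz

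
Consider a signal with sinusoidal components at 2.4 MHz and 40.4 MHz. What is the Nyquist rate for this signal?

80.8 MHz

Highest-frequency component: 40.4 MHz.
Nyquist rate = 2 × 40.4 MHz = 80.8 MHz.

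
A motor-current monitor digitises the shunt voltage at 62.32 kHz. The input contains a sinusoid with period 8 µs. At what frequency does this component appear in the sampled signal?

0.36 kHz

T = 8 µs → f = 1/T = 125 kHz.
125 kHz mod fs = 0.36 kHz.
0.36 kHz ≤ fs/2 = 31.16 kHz, appears at 0.36 kHz.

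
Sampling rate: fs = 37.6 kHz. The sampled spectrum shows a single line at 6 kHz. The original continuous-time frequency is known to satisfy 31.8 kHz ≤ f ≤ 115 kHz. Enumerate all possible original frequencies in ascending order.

Frequencies that alias to 6 kHz are k·fs ± 6 kHz for integer k ≥ 0.
k=0: 6 kHz.
k=1: 31.6 kHz, 43.6 kHz.
k=2: 69.2 kHz, 81.2 kHz.
k=3: 106.8 kHz, 118.8 kHz.
k=4: 144.4 kHz, 156.4 kHz.
Within [31.8 kHz, 115 kHz]: 43.6 kHz, 69.2 kHz, 81.2 kHz, 106.8 kHz.

43.6 kHz, 69.2 kHz, 81.2 kHz, 106.8 kHz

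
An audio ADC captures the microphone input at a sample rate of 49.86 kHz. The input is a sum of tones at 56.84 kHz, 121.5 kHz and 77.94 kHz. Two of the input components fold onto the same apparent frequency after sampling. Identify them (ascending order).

77.94 kHz, 121.5 kHz

fs/2 = 24.93 kHz.
56.84 kHz mod fs = 6.98 kHz.
6.98 kHz ≤ fs/2 = 24.93 kHz, appears at 6.98 kHz.
121.5 kHz mod fs = 21.78 kHz.
21.78 kHz ≤ fs/2 = 24.93 kHz, appears at 21.78 kHz.
77.94 kHz mod fs = 28.08 kHz.
28.08 kHz > fs/2 = 24.93 kHz, folds to fs − 28.08 kHz = 21.78 kHz.
77.94 kHz and 121.5 kHz both map to 21.78 kHz.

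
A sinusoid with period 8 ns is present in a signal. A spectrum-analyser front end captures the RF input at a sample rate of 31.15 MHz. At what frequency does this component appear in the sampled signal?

0.4 MHz

T = 8 ns → f = 1/T = 125 MHz.
125 MHz mod fs = 0.4 MHz.
0.4 MHz ≤ fs/2 = 15.575 MHz, appears at 0.4 MHz.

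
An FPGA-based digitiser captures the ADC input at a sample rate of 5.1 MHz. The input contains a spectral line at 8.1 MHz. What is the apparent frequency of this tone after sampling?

2.1 MHz

8.1 MHz mod fs = 3 MHz.
3 MHz > fs/2 = 2.55 MHz, folds to fs − 3 MHz = 2.1 MHz.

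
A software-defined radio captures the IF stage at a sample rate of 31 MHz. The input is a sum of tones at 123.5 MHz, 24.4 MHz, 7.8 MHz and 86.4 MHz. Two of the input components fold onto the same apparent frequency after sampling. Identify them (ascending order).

24.4 MHz, 86.4 MHz

fs/2 = 15.5 MHz.
123.5 MHz mod fs = 30.5 MHz.
30.5 MHz > fs/2 = 15.5 MHz, folds to fs − 30.5 MHz = 0.5 MHz.
24.4 MHz > fs/2 = 15.5 MHz, folds to fs − 24.4 MHz = 6.6 MHz.
7.8 MHz ≤ fs/2 = 15.5 MHz, passes unchanged.
86.4 MHz mod fs = 24.4 MHz.
24.4 MHz > fs/2 = 15.5 MHz, folds to fs − 24.4 MHz = 6.6 MHz.
24.4 MHz and 86.4 MHz both map to 6.6 MHz.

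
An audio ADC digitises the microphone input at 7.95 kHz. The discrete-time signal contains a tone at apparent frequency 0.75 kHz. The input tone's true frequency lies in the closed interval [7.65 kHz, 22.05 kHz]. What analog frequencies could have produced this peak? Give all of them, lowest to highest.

8.7 kHz, 15.15 kHz, 16.65 kHz

Frequencies that alias to 0.75 kHz are k·fs ± 0.75 kHz for integer k ≥ 0.
k=0: 0.75 kHz.
k=1: 7.2 kHz, 8.7 kHz.
k=2: 15.15 kHz, 16.65 kHz.
k=3: 23.1 kHz, 24.6 kHz.
Within [7.65 kHz, 22.05 kHz]: 8.7 kHz, 15.15 kHz, 16.65 kHz.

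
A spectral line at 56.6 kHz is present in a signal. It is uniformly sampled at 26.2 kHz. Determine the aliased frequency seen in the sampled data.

4.2 kHz

56.6 kHz mod fs = 4.2 kHz.
4.2 kHz ≤ fs/2 = 13.1 kHz, appears at 4.2 kHz.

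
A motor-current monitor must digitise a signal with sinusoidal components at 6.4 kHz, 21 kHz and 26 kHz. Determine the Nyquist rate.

Highest-frequency component: 26 kHz.
Nyquist rate = 2 × 26 kHz = 52 kHz.

52 kHz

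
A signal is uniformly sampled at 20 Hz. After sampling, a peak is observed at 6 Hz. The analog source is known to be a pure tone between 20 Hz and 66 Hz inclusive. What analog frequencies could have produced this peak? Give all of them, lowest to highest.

Frequencies that alias to 6 Hz are k·fs ± 6 Hz for integer k ≥ 0.
k=0: 6 Hz.
k=1: 14 Hz, 26 Hz.
k=2: 34 Hz, 46 Hz.
k=3: 54 Hz, 66 Hz.
k=4: 74 Hz, 86 Hz.
Within [20 Hz, 66 Hz]: 26 Hz, 34 Hz, 46 Hz, 54 Hz, 66 Hz.

26 Hz, 34 Hz, 46 Hz, 54 Hz, 66 Hz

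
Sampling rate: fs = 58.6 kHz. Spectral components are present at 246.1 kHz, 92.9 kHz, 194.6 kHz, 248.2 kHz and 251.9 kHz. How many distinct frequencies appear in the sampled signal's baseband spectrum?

fs/2 = 29.3 kHz.
246.1 kHz mod fs = 11.7 kHz.
11.7 kHz ≤ fs/2 = 29.3 kHz, appears at 11.7 kHz.
92.9 kHz mod fs = 34.3 kHz.
34.3 kHz > fs/2 = 29.3 kHz, folds to fs − 34.3 kHz = 24.3 kHz.
194.6 kHz mod fs = 18.8 kHz.
18.8 kHz ≤ fs/2 = 29.3 kHz, appears at 18.8 kHz.
248.2 kHz mod fs = 13.8 kHz.
13.8 kHz ≤ fs/2 = 29.3 kHz, appears at 13.8 kHz.
251.9 kHz mod fs = 17.5 kHz.
17.5 kHz ≤ fs/2 = 29.3 kHz, appears at 17.5 kHz.
Distinct values: {11.7 kHz, 13.8 kHz, 17.5 kHz, 18.8 kHz, 24.3 kHz} → 5.

5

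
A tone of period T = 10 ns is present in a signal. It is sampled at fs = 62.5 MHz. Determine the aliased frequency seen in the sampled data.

25 MHz

T = 10 ns → f = 1/T = 100 MHz.
100 MHz mod fs = 37.5 MHz.
37.5 MHz > fs/2 = 31.25 MHz, folds to fs − 37.5 MHz = 25 MHz.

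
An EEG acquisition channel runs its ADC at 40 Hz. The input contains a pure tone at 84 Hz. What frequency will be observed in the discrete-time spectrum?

4 Hz

84 Hz mod fs = 4 Hz.
4 Hz ≤ fs/2 = 20 Hz, appears at 4 Hz.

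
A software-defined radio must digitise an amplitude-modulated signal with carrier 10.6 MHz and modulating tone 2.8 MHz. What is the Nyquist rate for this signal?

26.8 MHz

AM sidebands sit at fc ± fm = 7.8 MHz and 13.4 MHz.
Highest-frequency component: 13.4 MHz.
Nyquist rate = 2 × 13.4 MHz = 26.8 MHz.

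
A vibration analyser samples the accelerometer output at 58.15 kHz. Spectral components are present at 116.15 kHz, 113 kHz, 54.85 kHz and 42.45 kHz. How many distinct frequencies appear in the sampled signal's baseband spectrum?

3

fs/2 = 29.075 kHz.
116.15 kHz mod fs = 58 kHz.
58 kHz > fs/2 = 29.075 kHz, folds to fs − 58 kHz = 0.15 kHz.
113 kHz mod fs = 54.85 kHz.
54.85 kHz > fs/2 = 29.075 kHz, folds to fs − 54.85 kHz = 3.3 kHz.
54.85 kHz > fs/2 = 29.075 kHz, folds to fs − 54.85 kHz = 3.3 kHz.
42.45 kHz > fs/2 = 29.075 kHz, folds to fs − 42.45 kHz = 15.7 kHz.
Distinct values: {0.15 kHz, 3.3 kHz, 15.7 kHz} → 3.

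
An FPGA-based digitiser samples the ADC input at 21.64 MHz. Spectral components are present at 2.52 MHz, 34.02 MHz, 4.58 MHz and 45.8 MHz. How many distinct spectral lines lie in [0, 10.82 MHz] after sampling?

fs/2 = 10.82 MHz.
2.52 MHz ≤ fs/2 = 10.82 MHz, passes unchanged.
34.02 MHz mod fs = 12.38 MHz.
12.38 MHz > fs/2 = 10.82 MHz, folds to fs − 12.38 MHz = 9.26 MHz.
4.58 MHz ≤ fs/2 = 10.82 MHz, passes unchanged.
45.8 MHz mod fs = 2.52 MHz.
2.52 MHz ≤ fs/2 = 10.82 MHz, appears at 2.52 MHz.
Distinct values: {2.52 MHz, 4.58 MHz, 9.26 MHz} → 3.

3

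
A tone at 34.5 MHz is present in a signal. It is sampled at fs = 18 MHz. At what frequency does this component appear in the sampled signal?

1.5 MHz

34.5 MHz mod fs = 16.5 MHz.
16.5 MHz > fs/2 = 9 MHz, folds to fs − 16.5 MHz = 1.5 MHz.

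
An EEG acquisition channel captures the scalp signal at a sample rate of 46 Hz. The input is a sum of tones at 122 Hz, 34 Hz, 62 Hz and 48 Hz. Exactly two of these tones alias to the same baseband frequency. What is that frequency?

fs/2 = 23 Hz.
122 Hz mod fs = 30 Hz.
30 Hz > fs/2 = 23 Hz, folds to fs − 30 Hz = 16 Hz.
34 Hz > fs/2 = 23 Hz, folds to fs − 34 Hz = 12 Hz.
62 Hz mod fs = 16 Hz.
16 Hz ≤ fs/2 = 23 Hz, appears at 16 Hz.
48 Hz mod fs = 2 Hz.
2 Hz ≤ fs/2 = 23 Hz, appears at 2 Hz.
62 Hz and 122 Hz both map to 16 Hz.

16 Hz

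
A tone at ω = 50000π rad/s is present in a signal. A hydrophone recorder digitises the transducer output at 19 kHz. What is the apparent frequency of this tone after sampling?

6 kHz

ω = 50000π rad/s → f = ω/(2π) = 25000 Hz = 25 kHz.
25 kHz mod fs = 6 kHz.
6 kHz ≤ fs/2 = 9.5 kHz, appears at 6 kHz.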